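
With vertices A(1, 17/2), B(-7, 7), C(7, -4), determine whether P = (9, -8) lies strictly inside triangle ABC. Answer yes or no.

no

Barycentric coordinates of P: (-34/109, -1/109, 144/109).
The three coordinates are negative, negative, positive; a point is interior exactly when all three are positive.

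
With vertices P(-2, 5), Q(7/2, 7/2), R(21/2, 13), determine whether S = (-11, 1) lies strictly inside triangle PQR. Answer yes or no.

Barycentric coordinates of S: (481/251, -88/251, -142/251).
The three coordinates are positive, negative, negative; a point is interior exactly when all three are positive.

no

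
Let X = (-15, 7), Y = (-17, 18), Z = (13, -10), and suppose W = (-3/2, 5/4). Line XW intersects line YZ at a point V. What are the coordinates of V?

(3, -2/3)

Barycentric coordinates of W with respect to XYZ: (1/4, 1/4, 1/2).
On side YZ the X-coordinate is zero; dropping W's X-weight 1/4 and renormalizing the remaining 1/4 : 1/2 gives weights 1/3, 2/3 on Y, Z.
V = (1/3)·(-17, 18) + (2/3)·(13, -10) = (3, -2/3).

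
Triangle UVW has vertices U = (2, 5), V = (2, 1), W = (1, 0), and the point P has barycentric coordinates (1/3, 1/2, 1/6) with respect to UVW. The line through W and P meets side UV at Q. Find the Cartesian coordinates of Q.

Line WP meets UV where the W-coordinate vanishes; zeroing P's W-weight and renormalizing leaves U, V-weights 1/3 : 1/2 → (2/5, 3/5).
So Q = (2/5)·U + (3/5)·V = (2, 13/5).

(2, 13/5)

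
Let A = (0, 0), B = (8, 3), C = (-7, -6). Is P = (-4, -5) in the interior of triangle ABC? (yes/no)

Barycentric coordinates of P: (-4/9, 11/27, 28/27).
The three coordinates are negative, positive, positive; a point is interior exactly when all three are positive.

no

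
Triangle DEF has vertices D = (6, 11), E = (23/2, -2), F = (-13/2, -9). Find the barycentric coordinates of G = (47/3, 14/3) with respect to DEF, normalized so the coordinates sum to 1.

(1/3, 1, -1/3)

Signed area of the reference triangle: [DEF] = ½·(6·(-2−(-9)) + (23/2)·(-9−11) + (-13/2)·(11−(-2))) = ½·(42 − 230 − 169/2) = -545/4.
[GEF] = ½·((47/3)·(-2−(-9)) + (23/2)·(-9−(14/3)) + (-13/2)·(14/3−(-2))) = ½·(329/3 − 943/6 − 130/3) = -545/12, so the D-coordinate is (-545/12)/(-545/4) = 1/3.
[DGF] = ½·(6·(14/3−(-9)) + (47/3)·(-9−11) + (-13/2)·(11−(14/3))) = ½·(82 − 940/3 − 247/6) = -545/4, so the E-coordinate is 1.
[DEG] = ½·(6·(-2−(14/3)) + (23/2)·(14/3−11) + (47/3)·(11−(-2))) = ½·(-40 − 437/6 + 611/3) = 545/12, so the F-coordinate is -1/3.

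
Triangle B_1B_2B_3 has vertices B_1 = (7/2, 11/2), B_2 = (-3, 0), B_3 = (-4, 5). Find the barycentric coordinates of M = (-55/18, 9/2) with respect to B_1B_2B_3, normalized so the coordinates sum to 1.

(1/9, 1/9, 7/9)

Signed area of the reference triangle: [B_1B_2B_3] = ½·((7/2)·(0−5) + (-3)·(5−(11/2)) + (-4)·(11/2−0)) = ½·(-35/2 + 3/2 − 22) = -19.
[MB_2B_3] = ½·((-55/18)·(0−5) + (-3)·(5−(9/2)) + (-4)·(9/2−0)) = ½·(275/18 − 3/2 − 18) = -19/9, so the B_1-coordinate is (-19/9)/(-19) = 1/9.
[B_1MB_3] = ½·((7/2)·(9/2−5) + (-55/18)·(5−(11/2)) + (-4)·(11/2−(9/2))) = ½·(-7/4 + 55/36 − 4) = -19/9, so the B_2-coordinate is 1/9.
[B_1B_2M] = ½·((7/2)·(0−(9/2)) + (-3)·(9/2−(11/2)) + (-55/18)·(11/2−0)) = ½·(-63/4 + 3 − 605/36) = -133/9, so the B_3-coordinate is 7/9.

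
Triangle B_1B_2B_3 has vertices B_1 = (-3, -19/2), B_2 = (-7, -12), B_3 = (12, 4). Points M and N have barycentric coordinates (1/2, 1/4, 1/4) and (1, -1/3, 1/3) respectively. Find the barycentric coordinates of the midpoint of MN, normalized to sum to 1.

(3/4, -1/24, 7/24)

Since both coordinate triples sum to 1, the midpoint's barycentrics are the componentwise average.
(1/2+1)/2 = 3/4; similarly -1/24 and 7/24.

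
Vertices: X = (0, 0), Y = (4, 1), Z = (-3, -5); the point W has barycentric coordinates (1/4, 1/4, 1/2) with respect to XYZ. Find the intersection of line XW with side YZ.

(-2/3, -3)

Line XW meets YZ where the X-coordinate vanishes; zeroing W's X-weight and renormalizing leaves Y, Z-weights 1/4 : 1/2 → (1/3, 2/3).
So V = (1/3)·Y + (2/3)·Z = (-2/3, -3).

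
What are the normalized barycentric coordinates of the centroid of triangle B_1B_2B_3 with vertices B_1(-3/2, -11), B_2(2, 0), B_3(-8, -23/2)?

(1/3, 1/3, 1/3)

The centroid is the average of the vertices, so each weight is 1/3.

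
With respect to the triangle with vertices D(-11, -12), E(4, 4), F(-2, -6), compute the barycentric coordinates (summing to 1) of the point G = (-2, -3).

Signed area of the reference triangle: [DEF] = ½·((-11)·(4−(-6)) + 4·(-6−(-12)) + (-2)·(-12−4)) = ½·(-110 + 24 + 32) = -27.
[GEF] = ½·((-2)·(4−(-6)) + 4·(-6−(-3)) + (-2)·(-3−4)) = ½·(-20 − 12 + 14) = -9, so the D-coordinate is (-9)/(-27) = 1/3.
[DGF] = ½·((-11)·(-3−(-6)) + (-2)·(-6−(-12)) + (-2)·(-12−(-3))) = ½·(-33 − 12 + 18) = -27/2, so the E-coordinate is 1/2.
[DEG] = ½·((-11)·(4−(-3)) + 4·(-3−(-12)) + (-2)·(-12−4)) = ½·(-77 + 36 + 32) = -9/2, so the F-coordinate is 1/6.

(1/3, 1/2, 1/6)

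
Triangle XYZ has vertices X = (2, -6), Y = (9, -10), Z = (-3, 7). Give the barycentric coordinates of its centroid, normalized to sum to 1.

(1/3, 1/3, 1/3)

The centroid is the average of the vertices, so each weight is 1/3.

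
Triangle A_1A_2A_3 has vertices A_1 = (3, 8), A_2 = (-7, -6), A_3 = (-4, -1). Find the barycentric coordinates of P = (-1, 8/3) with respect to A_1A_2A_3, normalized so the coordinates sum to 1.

(1/2, 1/6, 1/3)

Signed area of the reference triangle: [A_1A_2A_3] = ½·(3·(-6−(-1)) + (-7)·(-1−8) + (-4)·(8−(-6))) = ½·(-15 + 63 − 56) = -4.
[PA_2A_3] = ½·((-1)·(-6−(-1)) + (-7)·(-1−(8/3)) + (-4)·(8/3−(-6))) = ½·(5 + 77/3 − 104/3) = -2, so the A_1-coordinate is (-2)/(-4) = 1/2.
[A_1PA_3] = ½·(3·(8/3−(-1)) + (-1)·(-1−8) + (-4)·(8−(8/3))) = ½·(11 + 9 − 64/3) = -2/3, so the A_2-coordinate is 1/6.
[A_1A_2P] = ½·(3·(-6−(8/3)) + (-7)·(8/3−8) + (-1)·(8−(-6))) = ½·(-26 + 112/3 − 14) = -4/3, so the A_3-coordinate is 1/3.
Check: 1/2 + 1/6 + 1/3 = 1.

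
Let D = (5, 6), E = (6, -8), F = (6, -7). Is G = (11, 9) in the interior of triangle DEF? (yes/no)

Barycentric coordinates of G: (-5, -81, 87).
The three coordinates are negative, negative, positive; a point is interior exactly when all three are positive.

no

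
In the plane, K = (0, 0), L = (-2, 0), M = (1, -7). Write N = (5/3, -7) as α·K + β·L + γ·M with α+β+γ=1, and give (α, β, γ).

Signed area of the reference triangle: [KLM] = ½·(0·(0−(-7)) + (-2)·(-7−0) + 1·(0−0)) = ½·(0 + 14 + 0) = 7.
[NLM] = ½·((5/3)·(0−(-7)) + (-2)·(-7−(-7)) + 1·(-7−0)) = ½·(35/3 + 0 − 7) = 7/3, so the K-coordinate is (7/3)/7 = 1/3.
[KNM] = ½·(0·(-7−(-7)) + (5/3)·(-7−0) + 1·(0−(-7))) = ½·(0 − 35/3 + 7) = -7/3, so the L-coordinate is -1/3.
[KLN] = ½·(0·(0−(-7)) + (-2)·(-7−0) + (5/3)·(0−0)) = ½·(0 + 14 + 0) = 7, so the M-coordinate is 1.
Check: 1/3 − 1/3 + 1 = 1.

(1/3, -1/3, 1)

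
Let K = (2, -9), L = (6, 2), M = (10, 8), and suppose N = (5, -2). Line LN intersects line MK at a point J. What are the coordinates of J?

Barycentric coordinates of N with respect to KLM: (1/2, 1/4, 1/4).
On side MK the L-coordinate is zero; dropping N's L-weight 1/4 and renormalizing the remaining 1/4 : 1/2 gives weights 1/3, 2/3 on M, K.
J = (1/3)·(10, 8) + (2/3)·(2, -9) = (14/3, -10/3).

(14/3, -10/3)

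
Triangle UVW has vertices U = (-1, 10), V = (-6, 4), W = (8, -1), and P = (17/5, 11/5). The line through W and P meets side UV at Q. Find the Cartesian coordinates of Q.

Barycentric coordinates of P with respect to UVW: (1/5, 1/5, 3/5).
On side UV the W-coordinate is zero; dropping P's W-weight 3/5 and renormalizing the remaining 1/5 : 1/5 gives weights 1/2, 1/2 on U, V.
Q = (1/2)·(-1, 10) + (1/2)·(-6, 4) = (-7/2, 7).

(-7/2, 7)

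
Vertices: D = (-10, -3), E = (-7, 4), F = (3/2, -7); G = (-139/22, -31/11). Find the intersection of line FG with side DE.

Barycentric coordinates of G with respect to DEF: (6/11, 2/11, 3/11).
On side DE the F-coordinate is zero; dropping G's F-weight 3/11 and renormalizing the remaining 6/11 : 2/11 gives weights 3/4, 1/4 on D, E.
H = (3/4)·(-10, -3) + (1/4)·(-7, 4) = (-37/4, -5/4).

(-37/4, -5/4)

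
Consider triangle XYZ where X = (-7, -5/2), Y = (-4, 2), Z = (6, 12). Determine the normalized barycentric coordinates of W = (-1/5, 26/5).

Signed area of the reference triangle: [XYZ] = ½·((-7)·(2−12) + (-4)·(12−(-5/2)) + 6·(-5/2−2)) = ½·(70 − 58 − 27) = -15/2.
[WYZ] = ½·((-1/5)·(2−12) + (-4)·(12−(26/5)) + 6·(26/5−2)) = ½·(2 − 136/5 + 96/5) = -3, so the X-coordinate is (-3)/(-15/2) = 2/5.
[XWZ] = ½·((-7)·(26/5−12) + (-1/5)·(12−(-5/2)) + 6·(-5/2−(26/5))) = ½·(238/5 − 29/10 − 231/5) = -3/4, so the Y-coordinate is 1/10.
[XYW] = ½·((-7)·(2−(26/5)) + (-4)·(26/5−(-5/2)) + (-1/5)·(-5/2−2)) = ½·(112/5 − 154/5 + 9/10) = -15/4, so the Z-coordinate is 1/2.
Check: 2/5 + 1/10 + 1/2 = 1.

(2/5, 1/10, 1/2)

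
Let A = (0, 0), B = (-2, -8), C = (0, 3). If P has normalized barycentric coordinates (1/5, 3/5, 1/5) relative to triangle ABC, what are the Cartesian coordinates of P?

P = (1/5)·A + (3/5)·B + (1/5)·C.
x-coordinate: (1/5)·0 + (3/5)·(-2) + (1/5)·0 = -6/5.
y-coordinate: (1/5)·0 + (3/5)·(-8) + (1/5)·3 = -21/5.

(-6/5, -21/5)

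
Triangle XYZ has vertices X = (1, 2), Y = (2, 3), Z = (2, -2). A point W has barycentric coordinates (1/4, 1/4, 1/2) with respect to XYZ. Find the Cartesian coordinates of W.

(7/4, 1/4)

W = (1/4)·X + (1/4)·Y + (1/2)·Z.
x-coordinate: (1/4)·1 + (1/4)·2 + (1/2)·2 = 7/4.
y-coordinate: (1/4)·2 + (1/4)·3 + (1/2)·(-2) = 1/4.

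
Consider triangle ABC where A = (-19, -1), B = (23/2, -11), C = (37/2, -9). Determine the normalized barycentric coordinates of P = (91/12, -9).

Signed area of the reference triangle: [ABC] = ½·((-19)·(-11−(-9)) + (23/2)·(-9−(-1)) + (37/2)·(-1−(-11))) = ½·(38 − 92 + 185) = 131/2.
[PBC] = ½·((91/12)·(-11−(-9)) + (23/2)·(-9−(-9)) + (37/2)·(-9−(-11))) = ½·(-91/6 + 0 + 37) = 131/12, so the A-coordinate is (131/12)/(131/2) = 1/6.
[APC] = ½·((-19)·(-9−(-9)) + (91/12)·(-9−(-1)) + (37/2)·(-1−(-9))) = ½·(0 − 182/3 + 148) = 131/3, so the B-coordinate is 2/3.
[ABP] = ½·((-19)·(-11−(-9)) + (23/2)·(-9−(-1)) + (91/12)·(-1−(-11))) = ½·(38 − 92 + 455/6) = 131/12, so the C-coordinate is 1/6.

(1/6, 2/3, 1/6)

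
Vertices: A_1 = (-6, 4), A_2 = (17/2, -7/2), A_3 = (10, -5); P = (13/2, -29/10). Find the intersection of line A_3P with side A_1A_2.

Barycentric coordinates of P with respect to A_1A_2A_3: (1/5, 1/5, 3/5).
On side A_1A_2 the A_3-coordinate is zero; dropping P's A_3-weight 3/5 and renormalizing the remaining 1/5 : 1/5 gives weights 1/2, 1/2 on A_1, A_2.
Q = (1/2)·(-6, 4) + (1/2)·(17/2, -7/2) = (5/4, 1/4).

(5/4, 1/4)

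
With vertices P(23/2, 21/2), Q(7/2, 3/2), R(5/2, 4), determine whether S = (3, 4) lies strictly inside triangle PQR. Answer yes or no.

Barycentric coordinates of S: (5/116, 13/116, 49/58).
The three coordinates are positive, positive, positive; a point is interior exactly when all three are positive.

yes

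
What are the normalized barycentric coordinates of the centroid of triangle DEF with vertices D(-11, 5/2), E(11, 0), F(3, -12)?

The centroid is the average of the vertices, so each weight is 1/3.

(1/3, 1/3, 1/3)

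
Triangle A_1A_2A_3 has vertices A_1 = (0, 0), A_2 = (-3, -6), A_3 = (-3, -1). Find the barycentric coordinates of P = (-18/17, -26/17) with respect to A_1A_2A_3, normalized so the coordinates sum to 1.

Signed area of the reference triangle: [A_1A_2A_3] = ½·(0·(-6−(-1)) + (-3)·(-1−0) + (-3)·(0−(-6))) = ½·(0 + 3 − 18) = -15/2.
[PA_2A_3] = ½·((-18/17)·(-6−(-1)) + (-3)·(-1−(-26/17)) + (-3)·(-26/17−(-6))) = ½·(90/17 − 27/17 − 228/17) = -165/34, so the A_1-coordinate is (-165/34)/(-15/2) = 11/17.
[A_1PA_3] = ½·(0·(-26/17−(-1)) + (-18/17)·(-1−0) + (-3)·(0−(-26/17))) = ½·(0 + 18/17 − 78/17) = -30/17, so the A_2-coordinate is 4/17.
[A_1A_2P] = ½·(0·(-6−(-26/17)) + (-3)·(-26/17−0) + (-18/17)·(0−(-6))) = ½·(0 + 78/17 − 108/17) = -15/17, so the A_3-coordinate is 2/17.

(11/17, 4/17, 2/17)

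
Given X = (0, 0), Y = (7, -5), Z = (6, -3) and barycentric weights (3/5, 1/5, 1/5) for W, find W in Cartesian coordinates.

(13/5, -8/5)

W = (3/5)·X + (1/5)·Y + (1/5)·Z.
x-coordinate: (3/5)·0 + (1/5)·7 + (1/5)·6 = 13/5.
y-coordinate: (3/5)·0 + (1/5)·(-5) + (1/5)·(-3) = -8/5.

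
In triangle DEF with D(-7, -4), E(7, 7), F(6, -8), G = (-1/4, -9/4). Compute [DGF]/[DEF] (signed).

1/4

[DEF] = ½·((-7)·(7−(-8)) + 7·(-8−(-4)) + 6·(-4−7)) = ½·(-105 − 28 − 66) = -199/2.
[DGF] = ½·((-7)·(-9/4−(-8)) + (-1/4)·(-8−(-4)) + 6·(-4−(-9/4))) = ½·(-161/4 + 1 − 21/2) = -199/8, so the ratio is (-199/8)/(-199/2) = 1/4.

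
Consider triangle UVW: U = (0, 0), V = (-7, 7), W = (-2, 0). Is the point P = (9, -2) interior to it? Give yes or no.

Barycentric coordinates of P: (67/14, -2/7, -7/2).
The three coordinates are positive, negative, negative; a point is interior exactly when all three are positive.

no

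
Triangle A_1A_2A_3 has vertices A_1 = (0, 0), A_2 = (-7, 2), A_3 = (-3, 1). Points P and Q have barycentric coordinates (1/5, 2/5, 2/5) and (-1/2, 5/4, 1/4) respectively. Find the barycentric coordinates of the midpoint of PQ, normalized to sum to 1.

(-3/20, 33/40, 13/40)

Since both coordinate triples sum to 1, the midpoint's barycentrics are the componentwise average.
(1/5+-1/2)/2 = -3/20; similarly 33/40 and 13/40.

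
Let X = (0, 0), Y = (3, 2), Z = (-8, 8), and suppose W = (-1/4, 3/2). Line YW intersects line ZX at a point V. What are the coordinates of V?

Barycentric coordinates of W with respect to XYZ: (5/8, 1/4, 1/8).
On side ZX the Y-coordinate is zero; dropping W's Y-weight 1/4 and renormalizing the remaining 1/8 : 5/8 gives weights 1/6, 5/6 on Z, X.
V = (1/6)·(-8, 8) + (5/6)·(0, 0) = (-4/3, 4/3).

(-4/3, 4/3)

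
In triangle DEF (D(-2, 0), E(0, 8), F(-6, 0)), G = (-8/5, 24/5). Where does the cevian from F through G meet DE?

Barycentric coordinates of G with respect to DEF: (1/5, 3/5, 1/5).
On side DE the F-coordinate is zero; dropping G's F-weight 1/5 and renormalizing the remaining 1/5 : 3/5 gives weights 1/4, 3/4 on D, E.
H = (1/4)·(-2, 0) + (3/4)·(0, 8) = (-1/2, 6).

(-1/2, 6)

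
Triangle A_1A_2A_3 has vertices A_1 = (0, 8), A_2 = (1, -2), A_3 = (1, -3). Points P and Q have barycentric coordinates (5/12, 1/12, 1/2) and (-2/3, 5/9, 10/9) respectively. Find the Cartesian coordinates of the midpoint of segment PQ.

(9/8, -73/18)

Barycentric coordinates of the midpoint are the average: (-1/8, 23/72, 29/36).
Converting: (-1/8)·A_1 + (23/72)·A_2 + (29/36)·A_3 = (9/8, -73/18).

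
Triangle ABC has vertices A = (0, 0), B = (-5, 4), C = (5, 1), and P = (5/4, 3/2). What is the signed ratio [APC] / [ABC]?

[ABC] = ½·(0·(4−1) + (-5)·(1−0) + 5·(0−4)) = ½·(0 − 5 − 20) = -25/2.
[APC] = ½·(0·(3/2−1) + (5/4)·(1−0) + 5·(0−(3/2))) = ½·(0 + 5/4 − 15/2) = -25/8, so the ratio is (-25/8)/(-25/2) = 1/4.

1/4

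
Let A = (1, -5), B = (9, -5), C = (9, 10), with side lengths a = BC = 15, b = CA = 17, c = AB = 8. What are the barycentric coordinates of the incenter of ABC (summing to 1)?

(3/8, 17/40, 1/5)

The incenter has barycentric coordinates proportional to the opposite side lengths: (15 : 17 : 8).
Normalizing by 15+17+8 = 40 gives (3/8, 17/40, 1/5).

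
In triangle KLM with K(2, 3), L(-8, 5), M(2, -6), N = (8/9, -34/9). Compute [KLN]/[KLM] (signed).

7/9

[KLM] = ½·(2·(5−(-6)) + (-8)·(-6−3) + 2·(3−5)) = ½·(22 + 72 − 4) = 45.
[KLN] = ½·(2·(5−(-34/9)) + (-8)·(-34/9−3) + (8/9)·(3−5)) = ½·(158/9 + 488/9 − 16/9) = 35, so the ratio is 35/45 = 7/9.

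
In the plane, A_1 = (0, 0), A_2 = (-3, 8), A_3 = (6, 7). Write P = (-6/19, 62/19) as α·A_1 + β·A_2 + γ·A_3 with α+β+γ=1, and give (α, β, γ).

Signed area of the reference triangle: [A_1A_2A_3] = ½·(0·(8−7) + (-3)·(7−0) + 6·(0−8)) = ½·(0 − 21 − 48) = -69/2.
[PA_2A_3] = ½·((-6/19)·(8−7) + (-3)·(7−(62/19)) + 6·(62/19−8)) = ½·(-6/19 − 213/19 − 540/19) = -759/38, so the A_1-coordinate is (-759/38)/(-69/2) = 11/19.
[A_1PA_3] = ½·(0·(62/19−7) + (-6/19)·(7−0) + 6·(0−(62/19))) = ½·(0 − 42/19 − 372/19) = -207/19, so the A_2-coordinate is 6/19.
[A_1A_2P] = ½·(0·(8−(62/19)) + (-3)·(62/19−0) + (-6/19)·(0−8)) = ½·(0 − 186/19 + 48/19) = -69/19, so the A_3-coordinate is 2/19.

(11/19, 6/19, 2/19)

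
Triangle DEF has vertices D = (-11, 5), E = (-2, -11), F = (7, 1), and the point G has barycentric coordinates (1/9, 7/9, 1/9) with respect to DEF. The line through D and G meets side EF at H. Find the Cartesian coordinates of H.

(-7/8, -19/2)

Line DG meets EF where the D-coordinate vanishes; zeroing G's D-weight and renormalizing leaves E, F-weights 7/9 : 1/9 → (7/8, 1/8).
So H = (7/8)·E + (1/8)·F = (-7/8, -19/2).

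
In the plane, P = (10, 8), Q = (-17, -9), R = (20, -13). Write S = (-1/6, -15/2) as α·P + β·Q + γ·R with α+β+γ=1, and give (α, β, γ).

(1/6, 1/2, 1/3)

Signed area of the reference triangle: [PQR] = ½·(10·(-9−(-13)) + (-17)·(-13−8) + 20·(8−(-9))) = ½·(40 + 357 + 340) = 737/2.
[SQR] = ½·((-1/6)·(-9−(-13)) + (-17)·(-13−(-15/2)) + 20·(-15/2−(-9))) = ½·(-2/3 + 187/2 + 30) = 737/12, so the P-coordinate is (737/12)/(737/2) = 1/6.
[PSR] = ½·(10·(-15/2−(-13)) + (-1/6)·(-13−8) + 20·(8−(-15/2))) = ½·(55 + 7/2 + 310) = 737/4, so the Q-coordinate is 1/2.
[PQS] = ½·(10·(-9−(-15/2)) + (-17)·(-15/2−8) + (-1/6)·(8−(-9))) = ½·(-15 + 527/2 − 17/6) = 737/6, so the R-coordinate is 1/3.
Check: 1/6 + 1/2 + 1/3 = 1.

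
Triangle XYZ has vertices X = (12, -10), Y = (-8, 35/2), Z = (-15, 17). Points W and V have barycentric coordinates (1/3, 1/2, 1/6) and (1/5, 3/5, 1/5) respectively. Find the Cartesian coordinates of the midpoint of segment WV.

(-79/20, 403/40)

Barycentric coordinates of the midpoint are the average: (4/15, 11/20, 11/60).
Converting: (4/15)·X + (11/20)·Y + (11/60)·Z = (-79/20, 403/40).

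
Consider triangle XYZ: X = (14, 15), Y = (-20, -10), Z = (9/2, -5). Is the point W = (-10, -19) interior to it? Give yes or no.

Barycentric coordinates of W: (-541/885, 314/885, 1112/885).
The three coordinates are negative, positive, positive; a point is interior exactly when all three are positive.

no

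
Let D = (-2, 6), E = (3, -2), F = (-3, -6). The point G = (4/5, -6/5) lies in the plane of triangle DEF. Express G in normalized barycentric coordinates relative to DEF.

(1/5, 3/5, 1/5)

Signed area of the reference triangle: [DEF] = ½·((-2)·(-2−(-6)) + 3·(-6−6) + (-3)·(6−(-2))) = ½·(-8 − 36 − 24) = -34.
[GEF] = ½·((4/5)·(-2−(-6)) + 3·(-6−(-6/5)) + (-3)·(-6/5−(-2))) = ½·(16/5 − 72/5 − 12/5) = -34/5, so the D-coordinate is (-34/5)/(-34) = 1/5.
[DGF] = ½·((-2)·(-6/5−(-6)) + (4/5)·(-6−6) + (-3)·(6−(-6/5))) = ½·(-48/5 − 48/5 − 108/5) = -102/5, so the E-coordinate is 3/5.
[DEG] = ½·((-2)·(-2−(-6/5)) + 3·(-6/5−6) + (4/5)·(6−(-2))) = ½·(8/5 − 108/5 + 32/5) = -34/5, so the F-coordinate is 1/5.
Check: 1/5 + 3/5 + 1/5 = 1.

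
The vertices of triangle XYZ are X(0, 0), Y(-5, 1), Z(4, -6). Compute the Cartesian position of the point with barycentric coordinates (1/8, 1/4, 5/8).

(5/4, -7/2)

W = (1/8)·X + (1/4)·Y + (5/8)·Z.
x-coordinate: (1/8)·0 + (1/4)·(-5) + (5/8)·4 = 5/4.
y-coordinate: (1/8)·0 + (1/4)·1 + (5/8)·(-6) = -7/2.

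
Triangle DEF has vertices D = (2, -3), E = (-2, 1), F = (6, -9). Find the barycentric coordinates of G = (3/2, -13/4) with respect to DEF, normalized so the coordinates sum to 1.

Signed area of the reference triangle: [DEF] = ½·(2·(1−(-9)) + (-2)·(-9−(-3)) + 6·(-3−1)) = ½·(20 + 12 − 24) = 4.
[GEF] = ½·((3/2)·(1−(-9)) + (-2)·(-9−(-13/4)) + 6·(-13/4−1)) = ½·(15 + 23/2 − 51/2) = 1/2, so the D-coordinate is (1/2)/4 = 1/8.
[DGF] = ½·(2·(-13/4−(-9)) + (3/2)·(-9−(-3)) + 6·(-3−(-13/4))) = ½·(23/2 − 9 + 3/2) = 2, so the E-coordinate is 1/2.
[DEG] = ½·(2·(1−(-13/4)) + (-2)·(-13/4−(-3)) + (3/2)·(-3−1)) = ½·(17/2 + 1/2 − 6) = 3/2, so the F-coordinate is 3/8.
Check: 1/8 + 1/2 + 3/8 = 1.

(1/8, 1/2, 3/8)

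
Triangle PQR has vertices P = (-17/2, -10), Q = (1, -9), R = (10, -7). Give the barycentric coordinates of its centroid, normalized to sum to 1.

(1/3, 1/3, 1/3)

The centroid is the average of the vertices, so each weight is 1/3.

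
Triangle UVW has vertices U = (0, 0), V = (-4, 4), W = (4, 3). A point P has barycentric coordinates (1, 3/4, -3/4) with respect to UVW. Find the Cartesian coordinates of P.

P = 1·U + (3/4)·V + (-3/4)·W.
x-coordinate: 1·0 + (3/4)·(-4) + (-3/4)·4 = -6.
y-coordinate: 1·0 + (3/4)·4 + (-3/4)·3 = 3/4.

(-6, 3/4)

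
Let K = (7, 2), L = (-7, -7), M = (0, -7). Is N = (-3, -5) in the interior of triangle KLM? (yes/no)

Barycentric coordinates of N: (2/9, 41/63, 8/63).
The three coordinates are positive, positive, positive; a point is interior exactly when all three are positive.

yes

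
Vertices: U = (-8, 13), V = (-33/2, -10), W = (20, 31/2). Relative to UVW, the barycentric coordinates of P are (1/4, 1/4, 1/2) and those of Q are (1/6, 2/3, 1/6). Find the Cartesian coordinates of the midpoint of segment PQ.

Barycentric coordinates of the midpoint are the average: (5/24, 11/24, 1/3).
Converting: (5/24)·U + (11/24)·V + (1/3)·W = (-41/16, 79/24).

(-41/16, 79/24)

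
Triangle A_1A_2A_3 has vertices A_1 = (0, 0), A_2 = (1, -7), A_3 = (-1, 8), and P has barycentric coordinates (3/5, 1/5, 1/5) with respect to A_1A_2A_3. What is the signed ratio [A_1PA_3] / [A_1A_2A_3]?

1/5

The signed ratio [A_1PA_3]/[A_1A_2A_3] equals the barycentric coordinate of P at vertex A_2, which is 1/5.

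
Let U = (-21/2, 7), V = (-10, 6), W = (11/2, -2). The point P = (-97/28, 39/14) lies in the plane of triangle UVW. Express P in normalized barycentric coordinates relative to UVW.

Signed area of the reference triangle: [UVW] = ½·((-21/2)·(6−(-2)) + (-10)·(-2−7) + (11/2)·(7−6)) = ½·(-84 + 90 + 11/2) = 23/4.
[PVW] = ½·((-97/28)·(6−(-2)) + (-10)·(-2−(39/14)) + (11/2)·(39/14−6)) = ½·(-194/7 + 335/7 − 495/28) = 69/56, so the U-coordinate is (69/56)/(23/4) = 3/14.
[UPW] = ½·((-21/2)·(39/14−(-2)) + (-97/28)·(-2−7) + (11/2)·(7−(39/14))) = ½·(-201/4 + 873/28 + 649/28) = 115/56, so the V-coordinate is 5/14.
[UVP] = ½·((-21/2)·(6−(39/14)) + (-10)·(39/14−7) + (-97/28)·(7−6)) = ½·(-135/4 + 295/7 − 97/28) = 69/28, so the W-coordinate is 3/7.

(3/14, 5/14, 3/7)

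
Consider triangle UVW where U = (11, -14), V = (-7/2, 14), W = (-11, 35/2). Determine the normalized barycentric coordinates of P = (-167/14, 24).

Signed area of the reference triangle: [UVW] = ½·(11·(14−(35/2)) + (-7/2)·(35/2−(-14)) + (-11)·(-14−14)) = ½·(-77/2 − 441/4 + 308) = 637/8.
[PVW] = ½·((-167/14)·(14−(35/2)) + (-7/2)·(35/2−24) + (-11)·(24−14)) = ½·(167/4 + 91/4 − 110) = -91/4, so the U-coordinate is (-91/4)/(637/8) = -2/7.
[UPW] = ½·(11·(24−(35/2)) + (-167/14)·(35/2−(-14)) + (-11)·(-14−24)) = ½·(143/2 − 1503/4 + 418) = 455/8, so the V-coordinate is 5/7.
[UVP] = ½·(11·(14−24) + (-7/2)·(24−(-14)) + (-167/14)·(-14−14)) = ½·(-110 − 133 + 334) = 91/2, so the W-coordinate is 4/7.
Check: -2/7 + 5/7 + 4/7 = 1.

(-2/7, 5/7, 4/7)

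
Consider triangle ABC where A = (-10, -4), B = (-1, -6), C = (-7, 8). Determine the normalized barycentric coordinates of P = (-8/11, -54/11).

Signed area of the reference triangle: [ABC] = ½·((-10)·(-6−8) + (-1)·(8−(-4)) + (-7)·(-4−(-6))) = ½·(140 − 12 − 14) = 57.
[PBC] = ½·((-8/11)·(-6−8) + (-1)·(8−(-54/11)) + (-7)·(-54/11−(-6))) = ½·(112/11 − 142/11 − 84/11) = -57/11, so the A-coordinate is (-57/11)/57 = -1/11.
[APC] = ½·((-10)·(-54/11−8) + (-8/11)·(8−(-4)) + (-7)·(-4−(-54/11))) = ½·(1420/11 − 96/11 − 70/11) = 57, so the B-coordinate is 1.
[ABP] = ½·((-10)·(-6−(-54/11)) + (-1)·(-54/11−(-4)) + (-8/11)·(-4−(-6))) = ½·(120/11 + 10/11 − 16/11) = 57/11, so the C-coordinate is 1/11.
Check: -1/11 + 1 + 1/11 = 1.

(-1/11, 1, 1/11)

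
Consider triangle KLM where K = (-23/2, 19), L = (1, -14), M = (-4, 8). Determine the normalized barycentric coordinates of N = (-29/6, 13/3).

Signed area of the reference triangle: [KLM] = ½·((-23/2)·(-14−8) + 1·(8−19) + (-4)·(19−(-14))) = ½·(253 − 11 − 132) = 55.
[NLM] = ½·((-29/6)·(-14−8) + 1·(8−(13/3)) + (-4)·(13/3−(-14))) = ½·(319/3 + 11/3 − 220/3) = 55/3, so the K-coordinate is (55/3)/55 = 1/3.
[KNM] = ½·((-23/2)·(13/3−8) + (-29/6)·(8−19) + (-4)·(19−(13/3))) = ½·(253/6 + 319/6 − 176/3) = 55/3, so the L-coordinate is 1/3.
[KLN] = ½·((-23/2)·(-14−(13/3)) + 1·(13/3−19) + (-29/6)·(19−(-14))) = ½·(1265/6 − 44/3 − 319/2) = 55/3, so the M-coordinate is 1/3.
Check: 1/3 + 1/3 + 1/3 = 1.

(1/3, 1/3, 1/3)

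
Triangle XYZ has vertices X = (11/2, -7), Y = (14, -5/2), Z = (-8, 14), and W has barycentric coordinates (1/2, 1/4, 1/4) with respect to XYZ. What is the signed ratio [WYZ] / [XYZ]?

1/2

The signed ratio [WYZ]/[XYZ] equals the barycentric coordinate of W at vertex X, which is 1/2.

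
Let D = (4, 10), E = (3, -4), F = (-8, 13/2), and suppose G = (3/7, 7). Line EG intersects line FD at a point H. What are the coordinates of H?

Barycentric coordinates of G with respect to DEF: (4/7, 1/7, 2/7).
On side FD the E-coordinate is zero; dropping G's E-weight 1/7 and renormalizing the remaining 2/7 : 4/7 gives weights 1/3, 2/3 on F, D.
H = (1/3)·(-8, 13/2) + (2/3)·(4, 10) = (0, 53/6).

(0, 53/6)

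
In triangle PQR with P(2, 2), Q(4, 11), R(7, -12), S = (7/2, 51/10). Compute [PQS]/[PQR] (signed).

1/10

[PQR] = ½·(2·(11−(-12)) + 4·(-12−2) + 7·(2−11)) = ½·(46 − 56 − 63) = -73/2.
[PQS] = ½·(2·(11−(51/10)) + 4·(51/10−2) + (7/2)·(2−11)) = ½·(59/5 + 62/5 − 63/2) = -73/20, so the ratio is (-73/20)/(-73/2) = 1/10.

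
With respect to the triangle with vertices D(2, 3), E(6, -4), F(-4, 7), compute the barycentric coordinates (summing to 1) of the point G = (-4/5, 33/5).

Signed area of the reference triangle: [DEF] = ½·(2·(-4−7) + 6·(7−3) + (-4)·(3−(-4))) = ½·(-22 + 24 − 28) = -13.
[GEF] = ½·((-4/5)·(-4−7) + 6·(7−(33/5)) + (-4)·(33/5−(-4))) = ½·(44/5 + 12/5 − 212/5) = -78/5, so the D-coordinate is (-78/5)/(-13) = 6/5.
[DGF] = ½·(2·(33/5−7) + (-4/5)·(7−3) + (-4)·(3−(33/5))) = ½·(-4/5 − 16/5 + 72/5) = 26/5, so the E-coordinate is -2/5.
[DEG] = ½·(2·(-4−(33/5)) + 6·(33/5−3) + (-4/5)·(3−(-4))) = ½·(-106/5 + 108/5 − 28/5) = -13/5, so the F-coordinate is 1/5.

(6/5, -2/5, 1/5)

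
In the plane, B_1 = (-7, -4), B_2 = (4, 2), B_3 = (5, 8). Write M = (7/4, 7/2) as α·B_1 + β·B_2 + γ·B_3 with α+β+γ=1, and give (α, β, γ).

Signed area of the reference triangle: [B_1B_2B_3] = ½·((-7)·(2−8) + 4·(8−(-4)) + 5·(-4−2)) = ½·(42 + 48 − 30) = 30.
[MB_2B_3] = ½·((7/4)·(2−8) + 4·(8−(7/2)) + 5·(7/2−2)) = ½·(-21/2 + 18 + 15/2) = 15/2, so the B_1-coordinate is (15/2)/30 = 1/4.
[B_1MB_3] = ½·((-7)·(7/2−8) + (7/4)·(8−(-4)) + 5·(-4−(7/2))) = ½·(63/2 + 21 − 75/2) = 15/2, so the B_2-coordinate is 1/4.
[B_1B_2M] = ½·((-7)·(2−(7/2)) + 4·(7/2−(-4)) + (7/4)·(-4−2)) = ½·(21/2 + 30 − 21/2) = 15, so the B_3-coordinate is 1/2.
Check: 1/4 + 1/4 + 1/2 = 1.

(1/4, 1/4, 1/2)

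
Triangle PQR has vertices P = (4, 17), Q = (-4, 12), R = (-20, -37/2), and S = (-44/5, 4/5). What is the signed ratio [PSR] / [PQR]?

[PQR] = ½·(4·(12−(-37/2)) + (-4)·(-37/2−17) + (-20)·(17−12)) = ½·(122 + 142 − 100) = 82.
[PSR] = ½·(4·(4/5−(-37/2)) + (-44/5)·(-37/2−17) + (-20)·(17−(4/5))) = ½·(386/5 + 1562/5 − 324) = 164/5, so the ratio is (164/5)/82 = 2/5.

2/5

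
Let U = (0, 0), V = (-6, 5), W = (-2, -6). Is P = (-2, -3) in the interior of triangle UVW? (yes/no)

Barycentric coordinates of P: (6/23, 3/23, 14/23).
The three coordinates are positive, positive, positive; a point is interior exactly when all three are positive.

yes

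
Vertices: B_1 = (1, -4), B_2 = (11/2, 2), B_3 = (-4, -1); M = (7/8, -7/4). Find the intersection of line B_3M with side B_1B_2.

Barycentric coordinates of M with respect to B_1B_2B_3: (1/2, 1/4, 1/4).
On side B_1B_2 the B_3-coordinate is zero; dropping M's B_3-weight 1/4 and renormalizing the remaining 1/2 : 1/4 gives weights 2/3, 1/3 on B_1, B_2.
N = (2/3)·(1, -4) + (1/3)·(11/2, 2) = (5/2, -2).

(5/2, -2)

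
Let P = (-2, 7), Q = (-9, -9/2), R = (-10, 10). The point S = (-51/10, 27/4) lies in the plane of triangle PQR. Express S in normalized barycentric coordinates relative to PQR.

(3/5, 1/10, 3/10)

Signed area of the reference triangle: [PQR] = ½·((-2)·(-9/2−10) + (-9)·(10−7) + (-10)·(7−(-9/2))) = ½·(29 − 27 − 115) = -113/2.
[SQR] = ½·((-51/10)·(-9/2−10) + (-9)·(10−(27/4)) + (-10)·(27/4−(-9/2))) = ½·(1479/20 − 117/4 − 225/2) = -339/10, so the P-coordinate is (-339/10)/(-113/2) = 3/5.
[PSR] = ½·((-2)·(27/4−10) + (-51/10)·(10−7) + (-10)·(7−(27/4))) = ½·(13/2 − 153/10 − 5/2) = -113/20, so the Q-coordinate is 1/10.
[PQS] = ½·((-2)·(-9/2−(27/4)) + (-9)·(27/4−7) + (-51/10)·(7−(-9/2))) = ½·(45/2 + 9/4 − 1173/20) = -339/20, so the R-coordinate is 3/10.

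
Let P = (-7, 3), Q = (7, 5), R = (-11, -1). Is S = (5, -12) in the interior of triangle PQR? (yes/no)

no

Barycentric coordinates of S: (-49/8, 9/4, 39/8).
The three coordinates are negative, positive, positive; a point is interior exactly when all three are positive.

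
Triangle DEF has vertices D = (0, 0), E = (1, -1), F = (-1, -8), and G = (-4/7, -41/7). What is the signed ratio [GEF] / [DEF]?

1/7

[DEF] = ½·(0·(-1−(-8)) + 1·(-8−0) + (-1)·(0−(-1))) = ½·(0 − 8 − 1) = -9/2.
[GEF] = ½·((-4/7)·(-1−(-8)) + 1·(-8−(-41/7)) + (-1)·(-41/7−(-1))) = ½·(-4 − 15/7 + 34/7) = -9/14, so the ratio is (-9/14)/(-9/2) = 1/7.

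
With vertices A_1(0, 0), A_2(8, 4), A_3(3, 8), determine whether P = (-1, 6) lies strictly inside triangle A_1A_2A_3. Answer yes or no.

no

Barycentric coordinates of P: (1/2, -1/2, 1).
The three coordinates are positive, negative, positive; a point is interior exactly when all three are positive.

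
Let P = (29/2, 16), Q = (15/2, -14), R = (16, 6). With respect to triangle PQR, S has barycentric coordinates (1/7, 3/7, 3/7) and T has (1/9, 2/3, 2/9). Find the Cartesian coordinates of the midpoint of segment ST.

(937/84, -232/63)

Barycentric coordinates of the midpoint are the average: (8/63, 23/42, 41/126).
Converting: (8/63)·P + (23/42)·Q + (41/126)·R = (937/84, -232/63).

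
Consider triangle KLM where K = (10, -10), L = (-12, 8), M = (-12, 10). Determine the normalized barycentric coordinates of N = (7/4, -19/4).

(5/8, 9/8, -3/4)

Signed area of the reference triangle: [KLM] = ½·(10·(8−10) + (-12)·(10−(-10)) + (-12)·(-10−8)) = ½·(-20 − 240 + 216) = -22.
[NLM] = ½·((7/4)·(8−10) + (-12)·(10−(-19/4)) + (-12)·(-19/4−8)) = ½·(-7/2 − 177 + 153) = -55/4, so the K-coordinate is (-55/4)/(-22) = 5/8.
[KNM] = ½·(10·(-19/4−10) + (7/4)·(10−(-10)) + (-12)·(-10−(-19/4))) = ½·(-295/2 + 35 + 63) = -99/4, so the L-coordinate is 9/8.
[KLN] = ½·(10·(8−(-19/4)) + (-12)·(-19/4−(-10)) + (7/4)·(-10−8)) = ½·(255/2 − 63 − 63/2) = 33/2, so the M-coordinate is -3/4.
Check: 5/8 + 9/8 − 3/4 = 1.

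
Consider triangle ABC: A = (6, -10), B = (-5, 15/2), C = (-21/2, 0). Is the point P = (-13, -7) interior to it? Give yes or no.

no

Barycentric coordinates of P: (79/715, -562/715, 1198/715).
The three coordinates are positive, negative, positive; a point is interior exactly when all three are positive.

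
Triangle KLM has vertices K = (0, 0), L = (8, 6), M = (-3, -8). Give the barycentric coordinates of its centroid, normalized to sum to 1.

(1/3, 1/3, 1/3)

The centroid is the average of the vertices, so each weight is 1/3.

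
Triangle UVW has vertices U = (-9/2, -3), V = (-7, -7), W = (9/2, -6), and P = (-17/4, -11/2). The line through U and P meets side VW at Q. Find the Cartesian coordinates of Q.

Barycentric coordinates of P with respect to UVW: (1/3, 1/2, 1/6).
On side VW the U-coordinate is zero; dropping P's U-weight 1/3 and renormalizing the remaining 1/2 : 1/6 gives weights 3/4, 1/4 on V, W.
Q = (3/4)·(-7, -7) + (1/4)·(9/2, -6) = (-33/8, -27/4).

(-33/8, -27/4)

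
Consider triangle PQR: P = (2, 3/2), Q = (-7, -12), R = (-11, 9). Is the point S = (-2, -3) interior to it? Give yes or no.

Barycentric coordinates of S: (47/81, 59/162, 1/18).
The three coordinates are positive, positive, positive; a point is interior exactly when all three are positive.

yes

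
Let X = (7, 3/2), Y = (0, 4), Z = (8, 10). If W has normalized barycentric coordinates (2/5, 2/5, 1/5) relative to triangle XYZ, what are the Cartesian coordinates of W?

W = (2/5)·X + (2/5)·Y + (1/5)·Z.
x-coordinate: (2/5)·7 + (2/5)·0 + (1/5)·8 = 22/5.
y-coordinate: (2/5)·(3/2) + (2/5)·4 + (1/5)·10 = 21/5.

(22/5, 21/5)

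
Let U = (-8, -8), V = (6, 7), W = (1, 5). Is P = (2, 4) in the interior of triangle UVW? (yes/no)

Barycentric coordinates of P: (7/47, 22/47, 18/47).
The three coordinates are positive, positive, positive; a point is interior exactly when all three are positive.

yes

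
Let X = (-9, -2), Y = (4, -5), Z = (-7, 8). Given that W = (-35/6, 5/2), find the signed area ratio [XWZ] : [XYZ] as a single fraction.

1/6

[XYZ] = ½·((-9)·(-5−8) + 4·(8−(-2)) + (-7)·(-2−(-5))) = ½·(117 + 40 − 21) = 68.
[XWZ] = ½·((-9)·(5/2−8) + (-35/6)·(8−(-2)) + (-7)·(-2−(5/2))) = ½·(99/2 − 175/3 + 63/2) = 34/3, so the ratio is (34/3)/68 = 1/6.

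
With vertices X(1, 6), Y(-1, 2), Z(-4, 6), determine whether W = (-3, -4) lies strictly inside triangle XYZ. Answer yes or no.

Barycentric coordinates of W: (-13/10, 5/2, -1/5).
The three coordinates are negative, positive, negative; a point is interior exactly when all three are positive.

no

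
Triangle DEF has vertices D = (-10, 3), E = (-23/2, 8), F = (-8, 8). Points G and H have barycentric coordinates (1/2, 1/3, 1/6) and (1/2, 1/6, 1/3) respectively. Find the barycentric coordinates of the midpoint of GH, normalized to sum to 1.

Since both coordinate triples sum to 1, the midpoint's barycentrics are the componentwise average.
(1/2+1/2)/2 = 1/2; similarly 1/4 and 1/4.

(1/2, 1/4, 1/4)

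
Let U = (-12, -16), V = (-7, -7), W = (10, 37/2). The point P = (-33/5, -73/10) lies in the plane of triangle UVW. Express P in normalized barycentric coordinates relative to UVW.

Signed area of the reference triangle: [UVW] = ½·((-12)·(-7−(37/2)) + (-7)·(37/2−(-16)) + 10·(-16−(-7))) = ½·(306 − 483/2 − 90) = -51/4.
[PVW] = ½·((-33/5)·(-7−(37/2)) + (-7)·(37/2−(-73/10)) + 10·(-73/10−(-7))) = ½·(1683/10 − 903/5 − 3) = -153/20, so the U-coordinate is (-153/20)/(-51/4) = 3/5.
[UPW] = ½·((-12)·(-73/10−(37/2)) + (-33/5)·(37/2−(-16)) + 10·(-16−(-73/10))) = ½·(1548/5 − 2277/10 − 87) = -51/20, so the V-coordinate is 1/5.
[UVP] = ½·((-12)·(-7−(-73/10)) + (-7)·(-73/10−(-16)) + (-33/5)·(-16−(-7))) = ½·(-18/5 − 609/10 + 297/5) = -51/20, so the W-coordinate is 1/5.
Check: 3/5 + 1/5 + 1/5 = 1.

(3/5, 1/5, 1/5)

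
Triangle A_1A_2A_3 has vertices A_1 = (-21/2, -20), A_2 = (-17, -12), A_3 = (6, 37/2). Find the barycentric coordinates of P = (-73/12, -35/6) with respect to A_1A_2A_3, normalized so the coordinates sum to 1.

(1/2, 1/6, 1/3)

Signed area of the reference triangle: [A_1A_2A_3] = ½·((-21/2)·(-12−(37/2)) + (-17)·(37/2−(-20)) + 6·(-20−(-12))) = ½·(1281/4 − 1309/2 − 48) = -1529/8.
[PA_2A_3] = ½·((-73/12)·(-12−(37/2)) + (-17)·(37/2−(-35/6)) + 6·(-35/6−(-12))) = ½·(4453/24 − 1241/3 + 37) = -1529/16, so the A_1-coordinate is (-1529/16)/(-1529/8) = 1/2.
[A_1PA_3] = ½·((-21/2)·(-35/6−(37/2)) + (-73/12)·(37/2−(-20)) + 6·(-20−(-35/6))) = ½·(511/2 − 5621/24 − 85) = -1529/48, so the A_2-coordinate is 1/6.
[A_1A_2P] = ½·((-21/2)·(-12−(-35/6)) + (-17)·(-35/6−(-20)) + (-73/12)·(-20−(-12))) = ½·(259/4 − 1445/6 + 146/3) = -1529/24, so the A_3-coordinate is 1/3.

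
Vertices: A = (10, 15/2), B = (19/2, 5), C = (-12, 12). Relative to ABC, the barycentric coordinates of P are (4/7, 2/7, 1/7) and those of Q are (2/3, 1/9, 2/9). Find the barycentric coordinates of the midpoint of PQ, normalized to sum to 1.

(13/21, 25/126, 23/126)

Since both coordinate triples sum to 1, the midpoint's barycentrics are the componentwise average.
(4/7+2/3)/2 = 13/21; similarly 25/126 and 23/126.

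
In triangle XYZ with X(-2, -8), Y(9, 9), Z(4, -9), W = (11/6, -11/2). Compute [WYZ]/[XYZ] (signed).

[XYZ] = ½·((-2)·(9−(-9)) + 9·(-9−(-8)) + 4·(-8−9)) = ½·(-36 − 9 − 68) = -113/2.
[WYZ] = ½·((11/6)·(9−(-9)) + 9·(-9−(-11/2)) + 4·(-11/2−9)) = ½·(33 − 63/2 − 58) = -113/4, so the ratio is (-113/4)/(-113/2) = 1/2.

1/2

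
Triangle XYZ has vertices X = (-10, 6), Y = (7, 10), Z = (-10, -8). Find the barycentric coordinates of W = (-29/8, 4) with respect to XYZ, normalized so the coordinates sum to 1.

Signed area of the reference triangle: [XYZ] = ½·((-10)·(10−(-8)) + 7·(-8−6) + (-10)·(6−10)) = ½·(-180 − 98 + 40) = -119.
[WYZ] = ½·((-29/8)·(10−(-8)) + 7·(-8−4) + (-10)·(4−10)) = ½·(-261/4 − 84 + 60) = -357/8, so the X-coordinate is (-357/8)/(-119) = 3/8.
[XWZ] = ½·((-10)·(4−(-8)) + (-29/8)·(-8−6) + (-10)·(6−4)) = ½·(-120 + 203/4 − 20) = -357/8, so the Y-coordinate is 3/8.
[XYW] = ½·((-10)·(10−4) + 7·(4−6) + (-29/8)·(6−10)) = ½·(-60 − 14 + 29/2) = -119/4, so the Z-coordinate is 1/4.
Check: 3/8 + 3/8 + 1/4 = 1.

(3/8, 3/8, 1/4)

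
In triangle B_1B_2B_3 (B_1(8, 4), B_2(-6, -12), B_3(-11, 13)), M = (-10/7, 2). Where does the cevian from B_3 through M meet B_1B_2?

Barycentric coordinates of M with respect to B_1B_2B_3: (3/7, 2/7, 2/7).
On side B_1B_2 the B_3-coordinate is zero; dropping M's B_3-weight 2/7 and renormalizing the remaining 3/7 : 2/7 gives weights 3/5, 2/5 on B_1, B_2.
N = (3/5)·(8, 4) + (2/5)·(-6, -12) = (12/5, -12/5).

(12/5, -12/5)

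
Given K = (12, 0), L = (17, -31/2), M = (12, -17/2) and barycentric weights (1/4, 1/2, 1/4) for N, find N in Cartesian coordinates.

N = (1/4)·K + (1/2)·L + (1/4)·M.
x-coordinate: (1/4)·12 + (1/2)·17 + (1/4)·12 = 29/2.
y-coordinate: (1/4)·0 + (1/2)·(-31/2) + (1/4)·(-17/2) = -79/8.

(29/2, -79/8)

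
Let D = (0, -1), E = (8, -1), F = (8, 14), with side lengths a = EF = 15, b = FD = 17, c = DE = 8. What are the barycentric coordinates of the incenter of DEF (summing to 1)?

The incenter has barycentric coordinates proportional to the opposite side lengths: (15 : 17 : 8).
Normalizing by 15+17+8 = 40 gives (3/8, 17/40, 1/5).

(3/8, 17/40, 1/5)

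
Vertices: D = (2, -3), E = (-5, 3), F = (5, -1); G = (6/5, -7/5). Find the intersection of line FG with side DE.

(1/4, -3/2)

Barycentric coordinates of G with respect to DEF: (3/5, 1/5, 1/5).
On side DE the F-coordinate is zero; dropping G's F-weight 1/5 and renormalizing the remaining 3/5 : 1/5 gives weights 3/4, 1/4 on D, E.
H = (3/4)·(2, -3) + (1/4)·(-5, 3) = (1/4, -3/2).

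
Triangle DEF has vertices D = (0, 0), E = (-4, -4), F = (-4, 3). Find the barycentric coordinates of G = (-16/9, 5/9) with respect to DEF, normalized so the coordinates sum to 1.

(5/9, 1/9, 1/3)

Signed area of the reference triangle: [DEF] = ½·(0·(-4−3) + (-4)·(3−0) + (-4)·(0−(-4))) = ½·(0 − 12 − 16) = -14.
[GEF] = ½·((-16/9)·(-4−3) + (-4)·(3−(5/9)) + (-4)·(5/9−(-4))) = ½·(112/9 − 88/9 − 164/9) = -70/9, so the D-coordinate is (-70/9)/(-14) = 5/9.
[DGF] = ½·(0·(5/9−3) + (-16/9)·(3−0) + (-4)·(0−(5/9))) = ½·(0 − 16/3 + 20/9) = -14/9, so the E-coordinate is 1/9.
[DEG] = ½·(0·(-4−(5/9)) + (-4)·(5/9−0) + (-16/9)·(0−(-4))) = ½·(0 − 20/9 − 64/9) = -14/3, so the F-coordinate is 1/3.
Check: 5/9 + 1/9 + 1/3 = 1.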